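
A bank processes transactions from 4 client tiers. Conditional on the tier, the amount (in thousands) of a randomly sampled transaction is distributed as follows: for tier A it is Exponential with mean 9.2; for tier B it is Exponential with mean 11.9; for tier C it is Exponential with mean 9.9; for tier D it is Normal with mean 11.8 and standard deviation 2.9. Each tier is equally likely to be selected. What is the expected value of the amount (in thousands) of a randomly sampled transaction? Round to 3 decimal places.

Component means — A: 9.2; B: 11.9; C: 9.9; D: 11.8.
E[X] = 0.25·9.2 + 0.25·11.9 + 0.25·9.9 + 0.25·11.8 = 10.7.

10.700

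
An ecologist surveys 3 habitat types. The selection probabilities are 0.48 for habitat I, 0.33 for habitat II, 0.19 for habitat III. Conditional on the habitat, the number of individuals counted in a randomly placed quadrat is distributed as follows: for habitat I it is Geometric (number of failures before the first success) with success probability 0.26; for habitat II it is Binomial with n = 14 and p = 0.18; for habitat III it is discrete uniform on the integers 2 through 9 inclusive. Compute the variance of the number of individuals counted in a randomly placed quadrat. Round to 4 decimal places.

8.1498

Per component, I: μ=2.84615, E[X²]=19.0473; II: μ=2.52, E[X²]=8.4168; III: μ=5.5, E[X²]=35.5.
E[X] = 0.48·2.84615 + 0.33·2.52 + 0.19·5.5 = 3.24275.
E[X²] = 0.48·19.0473 + 0.33·8.4168 + 0.19·35.5 = 18.6653.
Var(X) = E[X²] − (E[X])² = 18.6653 − 10.5155 = 8.14981.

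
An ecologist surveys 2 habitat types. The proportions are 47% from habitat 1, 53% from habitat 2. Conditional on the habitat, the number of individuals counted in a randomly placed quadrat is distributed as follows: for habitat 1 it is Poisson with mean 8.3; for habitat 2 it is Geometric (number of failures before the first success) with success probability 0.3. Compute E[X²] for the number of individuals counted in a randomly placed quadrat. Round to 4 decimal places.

43.2871

For each component E[X²] = Var + (mean)², giving 1: 77.19; 2: 13.2222.
Overall E[X²] = 0.47·77.19 + 0.53·13.2222 = 43.2871.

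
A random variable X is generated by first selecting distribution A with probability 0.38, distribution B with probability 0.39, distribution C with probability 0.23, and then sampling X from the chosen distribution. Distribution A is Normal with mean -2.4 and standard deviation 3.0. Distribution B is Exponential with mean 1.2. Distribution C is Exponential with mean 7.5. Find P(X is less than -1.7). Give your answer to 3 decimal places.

Conditional on each component, P(X < -1.7): A: 0.592249; B: 0; C: 0.
By total probability, P(X < -1.7) = 0.38·0.592249 + 0.39·0 + 0.23·0 = 0.225055.

0.225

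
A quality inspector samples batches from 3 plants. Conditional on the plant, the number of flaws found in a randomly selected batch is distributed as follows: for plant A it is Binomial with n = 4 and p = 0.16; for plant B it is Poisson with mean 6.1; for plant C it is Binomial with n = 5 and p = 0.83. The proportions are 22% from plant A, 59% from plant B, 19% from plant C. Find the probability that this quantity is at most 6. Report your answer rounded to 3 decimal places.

0.758

Conditional on each plant, P(X ≤ 6): A: 1; B: 0.590245; C: 1.
By total probability, P(X ≤ 6) = 0.22·1 + 0.59·0.590245 + 0.19·1 = 0.758244.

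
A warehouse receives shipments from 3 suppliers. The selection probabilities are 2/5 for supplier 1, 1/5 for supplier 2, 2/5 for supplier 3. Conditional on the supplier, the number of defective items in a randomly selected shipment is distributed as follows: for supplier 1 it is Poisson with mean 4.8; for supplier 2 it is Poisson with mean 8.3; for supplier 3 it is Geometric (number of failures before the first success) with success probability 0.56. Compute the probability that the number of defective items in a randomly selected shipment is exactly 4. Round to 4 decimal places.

0.0910

Conditional on each supplier, P(X = 4): 1: 0.182029; 2: 0.0491425; 3: 0.0209893.
By total probability, P(X = 4) = 0.4·0.182029 + 0.2·0.0491425 + 0.4·0.0209893 = 0.0910358.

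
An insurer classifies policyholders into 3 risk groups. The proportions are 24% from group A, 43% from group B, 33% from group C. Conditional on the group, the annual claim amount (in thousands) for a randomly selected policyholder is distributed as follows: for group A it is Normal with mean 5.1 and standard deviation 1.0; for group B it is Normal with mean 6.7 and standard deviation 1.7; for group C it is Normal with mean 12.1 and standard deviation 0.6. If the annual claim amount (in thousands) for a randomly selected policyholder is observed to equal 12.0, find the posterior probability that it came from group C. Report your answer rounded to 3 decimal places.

Likelihoods f(12.0 | ·): A: 1.83033e-11; B: 0.00181907; C: 0.655733.
Posterior ∝ prior × likelihood. Numerator for C: 0.33·0.655733 = 0.216392.
Normalizing constant: 0.24·1.83033e-11 + 0.43·0.00181907 + 0.33·0.655733 = 0.217174.
P(C | observation) = 0.216392 / 0.217174 = 0.996398.

0.996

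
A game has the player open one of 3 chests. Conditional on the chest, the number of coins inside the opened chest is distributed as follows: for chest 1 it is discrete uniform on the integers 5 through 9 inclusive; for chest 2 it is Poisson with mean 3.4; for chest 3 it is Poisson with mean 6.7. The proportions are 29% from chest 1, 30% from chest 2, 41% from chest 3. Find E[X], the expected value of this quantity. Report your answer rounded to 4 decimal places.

Component means — 1: 7; 2: 3.4; 3: 6.7.
E[X] = 0.29·7 + 0.3·3.4 + 0.41·6.7 = 5.797.

5.7970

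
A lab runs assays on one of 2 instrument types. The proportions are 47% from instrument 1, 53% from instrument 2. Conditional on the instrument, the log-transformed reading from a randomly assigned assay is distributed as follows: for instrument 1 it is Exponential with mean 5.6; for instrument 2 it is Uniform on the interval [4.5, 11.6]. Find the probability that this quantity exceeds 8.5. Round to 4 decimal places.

Conditional on each instrument, P(X > 8.5): 1: 0.219181; 2: 0.43662.
By total probability, P(X > 8.5) = 0.47·0.219181 + 0.53·0.43662 = 0.334424.

0.3344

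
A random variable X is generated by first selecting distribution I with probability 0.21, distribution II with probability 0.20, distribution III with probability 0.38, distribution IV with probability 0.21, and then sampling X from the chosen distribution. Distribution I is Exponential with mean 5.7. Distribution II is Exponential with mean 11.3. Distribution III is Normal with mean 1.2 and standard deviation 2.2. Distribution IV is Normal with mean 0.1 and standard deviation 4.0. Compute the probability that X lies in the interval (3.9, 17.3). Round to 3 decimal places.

0.272

Conditional on each component, P(3.9 < X < 17.3): I: 0.456418; II: 0.491801; III: 0.10986; IV: 0.171048.
By total probability, P(3.9 < X < 17.3) = 0.21·0.456418 + 0.2·0.491801 + 0.38·0.10986 + 0.21·0.171048 = 0.271875.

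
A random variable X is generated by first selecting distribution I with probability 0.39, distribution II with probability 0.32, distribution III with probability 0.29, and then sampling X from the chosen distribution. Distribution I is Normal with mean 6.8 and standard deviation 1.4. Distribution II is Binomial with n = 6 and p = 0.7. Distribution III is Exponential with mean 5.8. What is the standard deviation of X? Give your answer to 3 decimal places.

3.481

Per component, I: μ=6.8, E[X²]=48.2; II: μ=4.2, E[X²]=18.9; III: μ=5.8, E[X²]=67.28.
E[X] = 0.39·6.8 + 0.32·4.2 + 0.29·5.8 = 5.678.
E[X²] = 0.39·48.2 + 0.32·18.9 + 0.29·67.28 = 44.3572.
Var(X) = E[X²] − (E[X])² = 44.3572 − 32.2397 = 12.1175.
SD(X) = √12.1175 = 3.48102.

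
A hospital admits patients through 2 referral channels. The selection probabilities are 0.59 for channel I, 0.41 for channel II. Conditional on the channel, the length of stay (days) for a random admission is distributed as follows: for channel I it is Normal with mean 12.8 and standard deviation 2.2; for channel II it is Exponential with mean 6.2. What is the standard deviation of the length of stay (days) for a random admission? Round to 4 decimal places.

Per component, I: μ=12.8, E[X²]=168.68; II: μ=6.2, E[X²]=76.88.
E[X] = 0.59·12.8 + 0.41·6.2 = 10.094.
E[X²] = 0.59·168.68 + 0.41·76.88 = 131.042.
Var(X) = E[X²] − (E[X])² = 131.042 − 101.889 = 29.1532.
SD(X) = √29.1532 = 5.39937.

5.3994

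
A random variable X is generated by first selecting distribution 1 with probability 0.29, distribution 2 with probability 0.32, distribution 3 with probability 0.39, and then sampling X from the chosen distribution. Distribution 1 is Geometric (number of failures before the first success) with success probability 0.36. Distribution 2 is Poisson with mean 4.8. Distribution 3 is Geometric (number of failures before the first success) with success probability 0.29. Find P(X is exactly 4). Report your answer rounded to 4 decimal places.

Conditional on each component, P(X = 4): 1: 0.060398; 2: 0.182029; 3: 0.0736939.
By total probability, P(X = 4) = 0.29·0.060398 + 0.32·0.182029 + 0.39·0.0736939 = 0.104505.

0.1045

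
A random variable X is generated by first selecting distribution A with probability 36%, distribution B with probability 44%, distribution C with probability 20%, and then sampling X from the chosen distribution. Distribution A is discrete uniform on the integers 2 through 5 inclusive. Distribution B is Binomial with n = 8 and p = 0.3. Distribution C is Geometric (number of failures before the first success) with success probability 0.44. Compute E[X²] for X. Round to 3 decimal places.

For each component E[X²] = Var + (mean)², giving A: 13.5; B: 7.44; C: 4.5124.
Overall E[X²] = 0.36·13.5 + 0.44·7.44 + 0.2·4.5124 = 9.03608.

9.036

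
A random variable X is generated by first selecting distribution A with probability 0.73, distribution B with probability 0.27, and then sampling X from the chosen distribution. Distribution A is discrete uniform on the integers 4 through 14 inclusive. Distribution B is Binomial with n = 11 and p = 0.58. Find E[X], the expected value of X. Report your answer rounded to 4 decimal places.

8.2926

Component means — A: 9; B: 6.38.
E[X] = 0.73·9 + 0.27·6.38 = 8.2926.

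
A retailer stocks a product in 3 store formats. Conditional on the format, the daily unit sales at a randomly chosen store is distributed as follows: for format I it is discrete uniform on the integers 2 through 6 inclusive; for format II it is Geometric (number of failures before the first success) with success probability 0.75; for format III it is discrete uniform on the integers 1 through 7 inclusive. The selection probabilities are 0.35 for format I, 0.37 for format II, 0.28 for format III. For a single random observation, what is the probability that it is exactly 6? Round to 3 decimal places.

0.110

Conditional on each format, P(X = 6): I: 0.2; II: 0.000183105; III: 0.142857.
By total probability, P(X = 6) = 0.35·0.2 + 0.37·0.000183105 + 0.28·0.142857 = 0.110068.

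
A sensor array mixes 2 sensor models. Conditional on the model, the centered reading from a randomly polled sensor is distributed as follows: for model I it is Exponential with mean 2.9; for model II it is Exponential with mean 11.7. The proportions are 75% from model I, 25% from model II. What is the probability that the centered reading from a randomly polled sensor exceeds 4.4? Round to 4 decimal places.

Conditional on each model, P(X > 4.4): I: 0.219316; II: 0.686555.
By total probability, P(X > 4.4) = 0.75·0.219316 + 0.25·0.686555 = 0.336126.

0.3361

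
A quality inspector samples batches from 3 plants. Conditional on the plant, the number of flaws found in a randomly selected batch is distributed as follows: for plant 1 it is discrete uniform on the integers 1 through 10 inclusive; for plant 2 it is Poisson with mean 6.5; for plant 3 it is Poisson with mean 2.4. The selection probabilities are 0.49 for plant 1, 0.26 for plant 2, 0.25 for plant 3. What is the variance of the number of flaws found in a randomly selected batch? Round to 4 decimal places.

Per component, 1: μ=5.5, E[X²]=38.5; 2: μ=6.5, E[X²]=48.75; 3: μ=2.4, E[X²]=8.16.
E[X] = 0.49·5.5 + 0.26·6.5 + 0.25·2.4 = 4.985.
E[X²] = 0.49·38.5 + 0.26·48.75 + 0.25·8.16 = 33.58.
Var(X) = E[X²] − (E[X])² = 33.58 − 24.8502 = 8.72978.

8.7298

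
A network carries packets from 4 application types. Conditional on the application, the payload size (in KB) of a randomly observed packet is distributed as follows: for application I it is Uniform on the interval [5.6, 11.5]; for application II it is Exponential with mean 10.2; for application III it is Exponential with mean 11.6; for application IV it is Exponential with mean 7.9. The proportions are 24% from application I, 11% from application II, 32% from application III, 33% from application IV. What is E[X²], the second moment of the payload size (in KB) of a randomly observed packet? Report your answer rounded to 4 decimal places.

168.4386

For each component E[X²] = Var + (mean)², giving I: 76.0033; II: 208.08; III: 269.12; IV: 124.82.
Overall E[X²] = 0.24·76.0033 + 0.11·208.08 + 0.32·269.12 + 0.33·124.82 = 168.439.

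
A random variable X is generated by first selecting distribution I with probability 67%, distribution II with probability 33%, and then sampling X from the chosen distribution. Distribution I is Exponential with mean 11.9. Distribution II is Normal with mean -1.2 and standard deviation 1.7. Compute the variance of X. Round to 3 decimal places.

Per component, I: μ=11.9, E[X²]=283.22; II: μ=-1.2, E[X²]=4.33.
E[X] = 0.67·11.9 + 0.33·-1.2 = 7.577.
E[X²] = 0.67·283.22 + 0.33·4.33 = 191.186.
Var(X) = E[X²] − (E[X])² = 191.186 − 57.4109 = 133.775.

133.775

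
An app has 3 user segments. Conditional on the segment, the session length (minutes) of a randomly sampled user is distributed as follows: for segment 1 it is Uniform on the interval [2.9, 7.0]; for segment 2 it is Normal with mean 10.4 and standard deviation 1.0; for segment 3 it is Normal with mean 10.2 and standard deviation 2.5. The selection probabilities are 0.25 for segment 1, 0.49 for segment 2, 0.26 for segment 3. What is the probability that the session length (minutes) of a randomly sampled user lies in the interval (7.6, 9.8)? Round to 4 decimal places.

Conditional on each segment, P(7.6 < X < 9.8): 1: 0; 2: 0.271698; 3: 0.287271.
By total probability, P(7.6 < X < 9.8) = 0.25·0 + 0.49·0.271698 + 0.26·0.287271 = 0.207822.

0.2078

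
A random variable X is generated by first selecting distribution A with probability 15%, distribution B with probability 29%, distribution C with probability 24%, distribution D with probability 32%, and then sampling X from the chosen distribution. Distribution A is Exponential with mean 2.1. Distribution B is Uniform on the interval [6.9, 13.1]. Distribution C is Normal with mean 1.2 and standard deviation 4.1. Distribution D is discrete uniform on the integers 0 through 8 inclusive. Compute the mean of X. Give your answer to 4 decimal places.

Component means — A: 2.1; B: 10; C: 1.2; D: 4.
E[X] = 0.15·2.1 + 0.29·10 + 0.24·1.2 + 0.32·4 = 4.783.

4.7830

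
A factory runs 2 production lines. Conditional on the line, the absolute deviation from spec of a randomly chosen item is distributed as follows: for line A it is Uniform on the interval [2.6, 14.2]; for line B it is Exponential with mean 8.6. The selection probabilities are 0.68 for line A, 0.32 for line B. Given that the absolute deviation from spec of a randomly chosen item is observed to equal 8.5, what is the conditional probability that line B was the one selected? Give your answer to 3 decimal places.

Likelihoods f(8.5 | ·): A: 0.0862069; B: 0.043277.
Posterior ∝ prior × likelihood. Numerator for B: 0.32·0.043277 = 0.0138486.
Normalizing constant: 0.68·0.0862069 + 0.32·0.043277 = 0.0724693.
P(B | observation) = 0.0138486 / 0.0724693 = 0.191097.

0.191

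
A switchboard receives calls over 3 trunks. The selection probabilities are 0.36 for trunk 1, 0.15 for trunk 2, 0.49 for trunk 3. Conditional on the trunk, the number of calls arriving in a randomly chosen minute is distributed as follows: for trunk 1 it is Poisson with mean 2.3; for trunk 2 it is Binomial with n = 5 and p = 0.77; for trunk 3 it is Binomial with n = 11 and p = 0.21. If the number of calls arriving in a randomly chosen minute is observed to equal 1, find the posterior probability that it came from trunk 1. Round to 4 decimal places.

0.4328

Likelihoods P(X=1 | ·): 1: 0.230595; 2: 0.0107739; 3: 0.218717.
Posterior ∝ prior × likelihood. Numerator for 1: 0.36·0.230595 = 0.0830143.
Normalizing constant: 0.36·0.230595 + 0.15·0.0107739 + 0.49·0.218717 = 0.191802.
P(1 | observation) = 0.0830143 / 0.191802 = 0.432813.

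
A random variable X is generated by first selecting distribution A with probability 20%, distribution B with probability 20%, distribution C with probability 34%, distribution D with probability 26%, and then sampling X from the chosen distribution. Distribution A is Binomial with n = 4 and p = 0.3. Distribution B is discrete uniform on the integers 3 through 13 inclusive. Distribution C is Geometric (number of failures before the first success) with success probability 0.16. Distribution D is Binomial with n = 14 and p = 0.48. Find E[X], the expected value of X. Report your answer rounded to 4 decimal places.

5.3722

Component means — A: 1.2; B: 8; C: 5.25; D: 6.72.
E[X] = 0.2·1.2 + 0.2·8 + 0.34·5.25 + 0.26·6.72 = 5.3722.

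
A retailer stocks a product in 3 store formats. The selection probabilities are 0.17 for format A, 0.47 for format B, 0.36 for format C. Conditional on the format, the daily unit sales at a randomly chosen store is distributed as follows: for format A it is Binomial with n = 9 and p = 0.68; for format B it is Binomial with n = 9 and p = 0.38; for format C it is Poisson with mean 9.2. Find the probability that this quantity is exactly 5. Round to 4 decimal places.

Conditional on each format, P(X = 5): A: 0.192095; B: 0.147521; C: 0.0554943.
By total probability, P(X = 5) = 0.17·0.192095 + 0.47·0.147521 + 0.36·0.0554943 = 0.121969.

0.1220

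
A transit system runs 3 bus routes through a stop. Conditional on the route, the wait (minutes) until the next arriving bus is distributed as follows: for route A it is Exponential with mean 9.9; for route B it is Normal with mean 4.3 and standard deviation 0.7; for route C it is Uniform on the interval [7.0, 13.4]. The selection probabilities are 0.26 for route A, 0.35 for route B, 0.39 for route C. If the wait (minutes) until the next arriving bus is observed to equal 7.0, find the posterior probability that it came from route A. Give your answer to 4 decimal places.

Likelihoods f(7.0 | ·): A: 0.0498067; B: 0.000335114; C: 0.15625.
Posterior ∝ prior × likelihood. Numerator for A: 0.26·0.0498067 = 0.0129497.
Normalizing constant: 0.26·0.0498067 + 0.35·0.000335114 + 0.39·0.15625 = 0.0740045.
P(A | observation) = 0.0129497 / 0.0740045 = 0.174986.

0.1750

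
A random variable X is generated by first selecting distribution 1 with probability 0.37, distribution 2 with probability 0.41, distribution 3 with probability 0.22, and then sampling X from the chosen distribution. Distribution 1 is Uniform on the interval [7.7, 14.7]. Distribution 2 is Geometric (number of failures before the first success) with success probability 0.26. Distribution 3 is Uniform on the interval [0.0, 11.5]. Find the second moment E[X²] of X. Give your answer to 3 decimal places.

For each component E[X²] = Var + (mean)², giving 1: 129.523; 2: 19.0473; 3: 44.0833.
Overall E[X²] = 0.37·129.523 + 0.41·19.0473 + 0.22·44.0833 = 65.4314.

65.431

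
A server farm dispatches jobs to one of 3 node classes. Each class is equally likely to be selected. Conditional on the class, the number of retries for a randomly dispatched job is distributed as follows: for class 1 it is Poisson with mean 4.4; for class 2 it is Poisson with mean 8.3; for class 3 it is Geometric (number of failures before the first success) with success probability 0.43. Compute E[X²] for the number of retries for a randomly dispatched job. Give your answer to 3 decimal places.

For each component E[X²] = Var + (mean)², giving 1: 23.76; 2: 77.19; 3: 4.83991.
Overall E[X²] = 0.333333·23.76 + 0.333333·77.19 + 0.333333·4.83991 = 35.2633.

35.263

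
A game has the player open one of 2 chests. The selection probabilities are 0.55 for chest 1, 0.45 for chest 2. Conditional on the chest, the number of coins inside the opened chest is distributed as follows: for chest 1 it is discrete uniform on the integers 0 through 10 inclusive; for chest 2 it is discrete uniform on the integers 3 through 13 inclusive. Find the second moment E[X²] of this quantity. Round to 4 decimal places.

For each component E[X²] = Var + (mean)², giving 1: 35; 2: 74.
Overall E[X²] = 0.55·35 + 0.45·74 = 52.55.

52.5500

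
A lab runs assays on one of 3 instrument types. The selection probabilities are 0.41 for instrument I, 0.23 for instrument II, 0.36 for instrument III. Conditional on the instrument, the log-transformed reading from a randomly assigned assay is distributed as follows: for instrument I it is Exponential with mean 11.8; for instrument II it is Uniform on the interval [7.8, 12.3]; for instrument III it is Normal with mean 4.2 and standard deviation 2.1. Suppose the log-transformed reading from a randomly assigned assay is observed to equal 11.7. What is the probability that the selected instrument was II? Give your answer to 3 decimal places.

Likelihoods f(11.7 | ·): I: 0.0314416; II: 0.222222; III: 0.000322816.
Posterior ∝ prior × likelihood. Numerator for II: 0.23·0.222222 = 0.0511111.
Normalizing constant: 0.41·0.0314416 + 0.23·0.222222 + 0.36·0.000322816 = 0.0641184.
P(II | observation) = 0.0511111 / 0.0641184 = 0.797137.

0.797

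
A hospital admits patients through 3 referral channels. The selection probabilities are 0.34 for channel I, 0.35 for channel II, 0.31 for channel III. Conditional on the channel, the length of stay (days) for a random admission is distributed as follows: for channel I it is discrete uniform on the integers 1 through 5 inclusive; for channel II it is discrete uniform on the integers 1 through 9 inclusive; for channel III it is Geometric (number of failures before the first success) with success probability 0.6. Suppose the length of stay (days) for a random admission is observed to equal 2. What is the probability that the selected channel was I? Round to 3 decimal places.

0.498

Likelihoods P(X=2 | ·): I: 0.2; II: 0.111111; III: 0.096.
Posterior ∝ prior × likelihood. Numerator for I: 0.34·0.2 = 0.068.
Normalizing constant: 0.34·0.2 + 0.35·0.111111 + 0.31·0.096 = 0.136649.
P(I | observation) = 0.068 / 0.136649 = 0.497626.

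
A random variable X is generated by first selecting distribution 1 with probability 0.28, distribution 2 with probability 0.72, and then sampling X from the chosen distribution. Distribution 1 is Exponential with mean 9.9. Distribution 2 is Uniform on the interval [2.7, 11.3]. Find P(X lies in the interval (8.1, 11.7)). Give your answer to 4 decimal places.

Conditional on each component, P(8.1 < X < 11.7): 1: 0.134513; 2: 0.372093.
By total probability, P(8.1 < X < 11.7) = 0.28·0.134513 + 0.72·0.372093 = 0.305571.

0.3056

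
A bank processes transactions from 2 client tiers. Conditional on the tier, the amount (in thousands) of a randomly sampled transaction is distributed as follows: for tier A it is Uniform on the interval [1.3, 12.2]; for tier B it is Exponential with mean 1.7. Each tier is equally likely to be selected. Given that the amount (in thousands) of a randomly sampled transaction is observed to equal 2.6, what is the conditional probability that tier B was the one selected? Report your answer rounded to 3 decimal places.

0.581

Likelihoods f(2.6 | ·): A: 0.0917431; B: 0.127449.
Posterior ∝ prior × likelihood. Numerator for B: 0.5·0.127449 = 0.0637244.
Normalizing constant: 0.5·0.0917431 + 0.5·0.127449 = 0.109596.
P(B | observation) = 0.0637244 / 0.109596 = 0.581449.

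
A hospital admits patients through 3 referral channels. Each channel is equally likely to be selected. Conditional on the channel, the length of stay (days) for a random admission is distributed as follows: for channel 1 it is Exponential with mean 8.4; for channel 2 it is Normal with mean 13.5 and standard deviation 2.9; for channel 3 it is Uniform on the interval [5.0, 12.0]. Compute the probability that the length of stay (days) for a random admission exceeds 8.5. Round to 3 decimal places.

0.607

Conditional on each channel, P(X > 8.5): 1: 0.363526; 2: 0.957659; 3: 0.5.
By total probability, P(X > 8.5) = 0.333333·0.363526 + 0.333333·0.957659 + 0.333333·0.5 = 0.607061.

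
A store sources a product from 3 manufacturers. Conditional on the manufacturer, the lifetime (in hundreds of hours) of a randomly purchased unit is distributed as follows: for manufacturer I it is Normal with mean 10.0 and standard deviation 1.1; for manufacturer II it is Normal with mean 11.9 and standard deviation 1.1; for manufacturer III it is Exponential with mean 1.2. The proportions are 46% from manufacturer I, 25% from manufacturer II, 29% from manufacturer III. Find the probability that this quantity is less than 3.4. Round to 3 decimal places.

Conditional on each manufacturer, P(X < 3.4): I: 9.86588e-10; II: 5.4956e-15; III: 0.941184.
By total probability, P(X < 3.4) = 0.46·9.86588e-10 + 0.25·5.4956e-15 + 0.29·0.941184 = 0.272943.

0.273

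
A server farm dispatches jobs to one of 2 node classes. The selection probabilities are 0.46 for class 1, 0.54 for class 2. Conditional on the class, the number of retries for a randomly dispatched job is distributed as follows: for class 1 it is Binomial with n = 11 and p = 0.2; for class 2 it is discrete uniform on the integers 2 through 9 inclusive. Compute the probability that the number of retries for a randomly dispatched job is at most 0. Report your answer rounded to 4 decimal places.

0.0395

Conditional on each class, P(X ≤ 0): 1: 0.0858993; 2: 0.
By total probability, P(X ≤ 0) = 0.46·0.0858993 + 0.54·0 = 0.0395137.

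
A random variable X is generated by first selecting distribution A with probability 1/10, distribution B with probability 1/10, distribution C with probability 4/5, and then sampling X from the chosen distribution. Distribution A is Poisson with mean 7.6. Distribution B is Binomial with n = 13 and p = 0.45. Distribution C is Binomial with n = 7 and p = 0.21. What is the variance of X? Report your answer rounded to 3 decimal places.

Per component, A: μ=7.6, E[X²]=65.36; B: μ=5.85, E[X²]=37.44; C: μ=1.47, E[X²]=3.3222.
E[X] = 0.1·7.6 + 0.1·5.85 + 0.8·1.47 = 2.521.
E[X²] = 0.1·65.36 + 0.1·37.44 + 0.8·3.3222 = 12.9378.
Var(X) = E[X²] − (E[X])² = 12.9378 − 6.35544 = 6.58232.

6.582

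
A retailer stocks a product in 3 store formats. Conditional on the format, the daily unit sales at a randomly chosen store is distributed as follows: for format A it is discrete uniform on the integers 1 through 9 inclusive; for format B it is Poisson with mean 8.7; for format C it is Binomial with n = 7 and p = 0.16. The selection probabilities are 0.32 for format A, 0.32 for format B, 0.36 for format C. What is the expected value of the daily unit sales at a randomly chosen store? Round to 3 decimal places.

Component means — A: 5; B: 8.7; C: 1.12.
E[X] = 0.32·5 + 0.32·8.7 + 0.36·1.12 = 4.7872.

4.787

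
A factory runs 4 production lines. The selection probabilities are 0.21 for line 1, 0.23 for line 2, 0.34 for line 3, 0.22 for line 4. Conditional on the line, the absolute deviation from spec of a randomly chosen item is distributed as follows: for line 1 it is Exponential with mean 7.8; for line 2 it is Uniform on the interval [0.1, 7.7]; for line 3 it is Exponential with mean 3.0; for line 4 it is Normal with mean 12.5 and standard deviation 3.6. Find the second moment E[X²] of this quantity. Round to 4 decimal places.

For each component E[X²] = Var + (mean)², giving 1: 121.68; 2: 20.0233; 3: 18; 4: 169.21.
Overall E[X²] = 0.21·121.68 + 0.23·20.0233 + 0.34·18 + 0.22·169.21 = 73.5044.

73.5044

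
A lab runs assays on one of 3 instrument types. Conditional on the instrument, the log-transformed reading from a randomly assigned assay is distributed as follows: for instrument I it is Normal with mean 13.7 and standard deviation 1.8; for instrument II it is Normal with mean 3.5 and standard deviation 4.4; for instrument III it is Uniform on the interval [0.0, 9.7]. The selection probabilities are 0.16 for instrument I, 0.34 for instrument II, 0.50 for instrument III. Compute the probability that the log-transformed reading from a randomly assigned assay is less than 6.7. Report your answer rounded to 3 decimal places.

Conditional on each instrument, P(X < 6.7): I: 5.03521e-05; II: 0.766471; III: 0.690722.
By total probability, P(X < 6.7) = 0.16·5.03521e-05 + 0.34·0.766471 + 0.5·0.690722 = 0.605969.

0.606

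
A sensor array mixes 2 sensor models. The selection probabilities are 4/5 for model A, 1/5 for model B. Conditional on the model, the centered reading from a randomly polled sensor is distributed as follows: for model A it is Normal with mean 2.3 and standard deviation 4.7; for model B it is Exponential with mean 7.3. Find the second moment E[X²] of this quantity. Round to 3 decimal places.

43.220

For each component E[X²] = Var + (mean)², giving A: 27.38; B: 106.58.
Overall E[X²] = 0.8·27.38 + 0.2·106.58 = 43.22.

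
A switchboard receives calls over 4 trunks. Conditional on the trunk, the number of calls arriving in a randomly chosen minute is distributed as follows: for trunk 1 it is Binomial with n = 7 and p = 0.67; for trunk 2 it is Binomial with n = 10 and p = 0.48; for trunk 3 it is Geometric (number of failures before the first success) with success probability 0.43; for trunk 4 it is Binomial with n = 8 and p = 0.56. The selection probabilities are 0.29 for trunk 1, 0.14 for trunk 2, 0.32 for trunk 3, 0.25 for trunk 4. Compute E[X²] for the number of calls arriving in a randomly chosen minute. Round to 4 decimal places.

For each component E[X²] = Var + (mean)², giving 1: 23.5438; 2: 25.536; 3: 4.83991; 4: 22.0416.
Overall E[X²] = 0.29·23.5438 + 0.14·25.536 + 0.32·4.83991 + 0.25·22.0416 = 17.4619.

17.4619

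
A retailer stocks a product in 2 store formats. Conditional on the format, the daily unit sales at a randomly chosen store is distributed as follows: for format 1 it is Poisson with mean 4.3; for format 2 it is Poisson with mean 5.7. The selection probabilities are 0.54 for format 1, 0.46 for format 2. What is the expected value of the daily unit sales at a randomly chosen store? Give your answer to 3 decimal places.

4.944

Component means — 1: 4.3; 2: 5.7.
E[X] = 0.54·4.3 + 0.46·5.7 = 4.944.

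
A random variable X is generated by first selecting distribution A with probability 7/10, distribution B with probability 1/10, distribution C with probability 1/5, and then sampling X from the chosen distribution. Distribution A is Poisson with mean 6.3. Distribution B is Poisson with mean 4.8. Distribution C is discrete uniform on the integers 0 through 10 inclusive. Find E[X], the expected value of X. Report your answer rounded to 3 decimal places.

Component means — A: 6.3; B: 4.8; C: 5.
E[X] = 0.7·6.3 + 0.1·4.8 + 0.2·5 = 5.89.

5.890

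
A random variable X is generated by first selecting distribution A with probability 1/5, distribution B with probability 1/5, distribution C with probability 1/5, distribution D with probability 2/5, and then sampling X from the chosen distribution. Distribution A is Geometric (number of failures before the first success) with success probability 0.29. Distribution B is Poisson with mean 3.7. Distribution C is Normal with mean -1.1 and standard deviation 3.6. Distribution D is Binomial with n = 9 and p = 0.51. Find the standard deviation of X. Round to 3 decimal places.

3.229

Per component, A: μ=2.44828, E[X²]=14.4364; B: μ=3.7, E[X²]=17.39; C: μ=-1.1, E[X²]=14.17; D: μ=4.59, E[X²]=23.3172.
E[X] = 0.2·2.44828 + 0.2·3.7 + 0.2·-1.1 + 0.4·4.59 = 2.84566.
E[X²] = 0.2·14.4364 + 0.2·17.39 + 0.2·14.17 + 0.4·23.3172 = 18.5262.
Var(X) = E[X²] − (E[X])² = 18.5262 − 8.09775 = 10.4284.
SD(X) = √10.4284 = 3.2293.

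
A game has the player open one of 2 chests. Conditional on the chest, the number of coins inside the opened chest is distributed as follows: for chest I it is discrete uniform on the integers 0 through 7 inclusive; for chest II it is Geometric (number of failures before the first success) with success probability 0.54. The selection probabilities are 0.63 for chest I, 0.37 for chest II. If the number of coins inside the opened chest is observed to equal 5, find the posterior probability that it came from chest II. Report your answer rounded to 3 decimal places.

0.050

Likelihoods P(X=5 | ·): I: 0.125; II: 0.011122.
Posterior ∝ prior × likelihood. Numerator for II: 0.37·0.011122 = 0.00411514.
Normalizing constant: 0.63·0.125 + 0.37·0.011122 = 0.0828651.
P(II | observation) = 0.00411514 / 0.0828651 = 0.0496607.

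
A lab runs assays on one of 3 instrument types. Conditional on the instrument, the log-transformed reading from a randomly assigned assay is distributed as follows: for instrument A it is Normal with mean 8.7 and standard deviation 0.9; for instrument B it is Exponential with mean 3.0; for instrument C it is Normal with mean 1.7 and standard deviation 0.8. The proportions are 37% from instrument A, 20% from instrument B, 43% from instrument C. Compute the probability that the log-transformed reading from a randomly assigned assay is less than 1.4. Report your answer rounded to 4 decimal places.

0.2267

Conditional on each instrument, P(X < 1.4): A: 2.77556e-16; B: 0.372911; C: 0.35383.
By total probability, P(X < 1.4) = 0.37·2.77556e-16 + 0.2·0.372911 + 0.43·0.35383 = 0.226729.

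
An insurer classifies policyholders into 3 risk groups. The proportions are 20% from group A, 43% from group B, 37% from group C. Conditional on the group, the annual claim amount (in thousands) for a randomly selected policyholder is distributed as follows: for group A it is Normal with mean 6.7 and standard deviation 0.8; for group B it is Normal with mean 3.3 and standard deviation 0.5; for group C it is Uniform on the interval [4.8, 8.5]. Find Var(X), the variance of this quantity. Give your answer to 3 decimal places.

3.437

Per component, A: μ=6.7, E[X²]=45.53; B: μ=3.3, E[X²]=11.14; C: μ=6.65, E[X²]=45.3633.
E[X] = 0.2·6.7 + 0.43·3.3 + 0.37·6.65 = 5.2195.
E[X²] = 0.2·45.53 + 0.43·11.14 + 0.37·45.3633 = 30.6806.
Var(X) = E[X²] − (E[X])² = 30.6806 − 27.2432 = 3.43745.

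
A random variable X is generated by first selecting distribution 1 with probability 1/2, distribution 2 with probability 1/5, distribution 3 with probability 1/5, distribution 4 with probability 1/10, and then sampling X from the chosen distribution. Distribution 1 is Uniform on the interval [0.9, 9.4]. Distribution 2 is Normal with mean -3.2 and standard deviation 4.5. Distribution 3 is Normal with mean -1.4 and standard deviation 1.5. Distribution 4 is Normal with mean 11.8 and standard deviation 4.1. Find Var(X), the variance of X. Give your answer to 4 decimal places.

30.7794

Per component, 1: μ=5.15, E[X²]=32.5433; 2: μ=-3.2, E[X²]=30.49; 3: μ=-1.4, E[X²]=4.21; 4: μ=11.8, E[X²]=156.05.
E[X] = 0.5·5.15 + 0.2·-3.2 + 0.2·-1.4 + 0.1·11.8 = 2.835.
E[X²] = 0.5·32.5433 + 0.2·30.49 + 0.2·4.21 + 0.1·156.05 = 38.8167.
Var(X) = E[X²] − (E[X])² = 38.8167 − 8.03723 = 30.7794.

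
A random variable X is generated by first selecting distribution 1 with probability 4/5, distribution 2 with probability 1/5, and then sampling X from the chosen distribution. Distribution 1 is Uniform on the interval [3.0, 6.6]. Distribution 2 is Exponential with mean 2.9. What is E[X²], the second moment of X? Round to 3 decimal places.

For each component E[X²] = Var + (mean)², giving 1: 24.12; 2: 16.82.
Overall E[X²] = 0.8·24.12 + 0.2·16.82 = 22.66.

22.660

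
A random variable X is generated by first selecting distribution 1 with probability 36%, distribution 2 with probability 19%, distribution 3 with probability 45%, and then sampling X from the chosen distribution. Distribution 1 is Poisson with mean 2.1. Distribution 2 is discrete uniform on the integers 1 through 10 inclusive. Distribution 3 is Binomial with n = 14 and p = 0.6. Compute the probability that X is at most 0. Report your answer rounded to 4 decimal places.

Conditional on each component, P(X ≤ 0): 1: 0.122456; 2: 0; 3: 2.68435e-06.
By total probability, P(X ≤ 0) = 0.36·0.122456 + 0.19·0 + 0.45·2.68435e-06 = 0.0440855.

0.0441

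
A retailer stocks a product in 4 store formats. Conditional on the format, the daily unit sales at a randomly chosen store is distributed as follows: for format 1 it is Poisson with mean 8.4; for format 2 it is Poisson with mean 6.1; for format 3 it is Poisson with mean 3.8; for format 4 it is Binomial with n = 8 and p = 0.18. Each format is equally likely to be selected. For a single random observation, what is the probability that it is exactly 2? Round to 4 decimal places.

Conditional on each format, P(X = 2): 1: 0.00793332; 2: 0.0417286; 3: 0.161517; 4: 0.275795.
By total probability, P(X = 2) = 0.25·0.00793332 + 0.25·0.0417286 + 0.25·0.161517 + 0.25·0.275795 = 0.121743.

0.1217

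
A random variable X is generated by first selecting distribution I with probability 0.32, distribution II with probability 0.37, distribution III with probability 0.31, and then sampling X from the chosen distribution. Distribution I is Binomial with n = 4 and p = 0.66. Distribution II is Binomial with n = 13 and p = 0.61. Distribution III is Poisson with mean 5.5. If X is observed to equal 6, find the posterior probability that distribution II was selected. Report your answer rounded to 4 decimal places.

0.4796

Likelihoods P(X=6 | ·): I: 0; II: 0.121325; III: 0.157117.
Posterior ∝ prior × likelihood. Numerator for II: 0.37·0.121325 = 0.0448901.
Normalizing constant: 0.32·0 + 0.37·0.121325 + 0.31·0.157117 = 0.0935964.
P(II | observation) = 0.0448901 / 0.0935964 = 0.479613.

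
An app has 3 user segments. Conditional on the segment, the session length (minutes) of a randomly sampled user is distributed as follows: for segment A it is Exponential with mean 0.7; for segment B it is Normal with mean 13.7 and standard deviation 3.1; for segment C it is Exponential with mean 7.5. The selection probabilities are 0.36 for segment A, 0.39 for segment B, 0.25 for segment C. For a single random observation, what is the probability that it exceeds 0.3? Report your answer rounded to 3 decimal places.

Conditional on each segment, P(X > 0.3): A: 0.651439; B: 0.999992; C: 0.960789.
By total probability, P(X > 0.3) = 0.36·0.651439 + 0.39·0.999992 + 0.25·0.960789 = 0.864712.

0.865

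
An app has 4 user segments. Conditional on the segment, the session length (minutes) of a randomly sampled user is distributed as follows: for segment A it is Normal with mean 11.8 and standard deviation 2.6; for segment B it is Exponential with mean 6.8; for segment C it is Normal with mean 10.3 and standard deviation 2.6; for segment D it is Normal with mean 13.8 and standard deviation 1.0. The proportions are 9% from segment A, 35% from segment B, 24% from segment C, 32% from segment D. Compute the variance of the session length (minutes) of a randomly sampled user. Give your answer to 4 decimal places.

27.1439

Per component, A: μ=11.8, E[X²]=146; B: μ=6.8, E[X²]=92.48; C: μ=10.3, E[X²]=112.85; D: μ=13.8, E[X²]=191.44.
E[X] = 0.09·11.8 + 0.35·6.8 + 0.24·10.3 + 0.32·13.8 = 10.33.
E[X²] = 0.09·146 + 0.35·92.48 + 0.24·112.85 + 0.32·191.44 = 133.853.
Var(X) = E[X²] − (E[X])² = 133.853 − 106.709 = 27.1439.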